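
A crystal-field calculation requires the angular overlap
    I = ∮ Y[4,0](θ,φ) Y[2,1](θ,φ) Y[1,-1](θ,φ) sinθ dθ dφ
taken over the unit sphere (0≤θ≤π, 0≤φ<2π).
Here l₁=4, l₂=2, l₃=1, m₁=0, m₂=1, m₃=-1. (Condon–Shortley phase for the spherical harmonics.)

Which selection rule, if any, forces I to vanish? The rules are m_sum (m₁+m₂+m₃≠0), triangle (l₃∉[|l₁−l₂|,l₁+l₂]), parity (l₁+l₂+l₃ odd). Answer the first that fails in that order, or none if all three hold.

triangle

m₁+m₂+m₃ = 0 + 1 − 1 = 0  ✓
triangle: |4−2|=2 ≤ l₃=1 ≤ 4+2=6  ✗
parity: l₁+l₂+l₃ = 7 is odd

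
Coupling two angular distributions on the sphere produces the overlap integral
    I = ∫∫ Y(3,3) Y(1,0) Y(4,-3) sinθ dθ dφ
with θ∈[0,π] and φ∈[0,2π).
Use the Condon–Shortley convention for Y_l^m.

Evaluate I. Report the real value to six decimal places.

Rules hold: Σm=0, L=8 even, 2≤4≤4.
N = 7·3·9 = 189
Δ = 0!·6!·2!/9! = 1/252
Racah Σ t=0..0: t=0:+1/36 = 1/36
⇒ 3j(3 1 4; 0 0 0)² = 4/63, sgn +1
Racah Σ t=0..0: t=0:+1/720 = 1/720
⇒ 3j(3 1 4; 3 0 -3)² = 1/36, sgn -1
4πI² = N·(3j₀)²·(3jₘ)² = 1/3
I = -1·√(0.333333/4π) = -0.16286750

-0.162868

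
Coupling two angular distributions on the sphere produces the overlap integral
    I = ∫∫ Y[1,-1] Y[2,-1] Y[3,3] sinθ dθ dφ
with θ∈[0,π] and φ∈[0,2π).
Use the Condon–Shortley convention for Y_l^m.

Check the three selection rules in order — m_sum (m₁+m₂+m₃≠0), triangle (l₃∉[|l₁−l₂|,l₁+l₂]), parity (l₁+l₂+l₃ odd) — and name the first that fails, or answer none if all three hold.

Σmᵢ = 1  ✗
l₃∈[|l₁−l₂|,l₁+l₂]=[1,3], have l₃=3
Σlᵢ = 6 ⇒ even

m_sum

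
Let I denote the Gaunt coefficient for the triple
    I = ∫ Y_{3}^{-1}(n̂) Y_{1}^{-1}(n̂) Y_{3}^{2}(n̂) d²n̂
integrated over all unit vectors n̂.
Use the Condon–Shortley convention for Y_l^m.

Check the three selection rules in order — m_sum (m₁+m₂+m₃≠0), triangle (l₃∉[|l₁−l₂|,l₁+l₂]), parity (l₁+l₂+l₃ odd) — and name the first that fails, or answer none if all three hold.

parity

Σmᵢ = 0  ✓
l₃∈[|l₁−l₂|,l₁+l₂]=[2,4], have l₃=3  ✓
Σlᵢ = 7 ⇒ odd  ✗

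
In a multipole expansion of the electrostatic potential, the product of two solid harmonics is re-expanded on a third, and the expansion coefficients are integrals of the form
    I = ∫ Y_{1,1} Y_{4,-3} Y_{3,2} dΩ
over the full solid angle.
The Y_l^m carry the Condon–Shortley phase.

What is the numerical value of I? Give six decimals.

Checks pass: Σm=0; 8 even; l₃=3∈[3,5].
(2·1+1)(2·4+1)(2·3+1) = 189
Δ: 2! 0! 6! / 9! → 1/252
sum: t=1:−1/36 = -1/36
3j²(1 4 3; 0 0 0) = Δ·Π!·Σ² = 4/63  (sign +1)
sum: t=0:+1/240 = 1/240
3j²(1 4 3; 1 -3 2) = Δ·Π!·Σ² = 1/12  (sign -1)
combine: 4πI² = 189·4/63·1/12 = 1/1
take √, sign -1: I = -0.28209479

-0.282095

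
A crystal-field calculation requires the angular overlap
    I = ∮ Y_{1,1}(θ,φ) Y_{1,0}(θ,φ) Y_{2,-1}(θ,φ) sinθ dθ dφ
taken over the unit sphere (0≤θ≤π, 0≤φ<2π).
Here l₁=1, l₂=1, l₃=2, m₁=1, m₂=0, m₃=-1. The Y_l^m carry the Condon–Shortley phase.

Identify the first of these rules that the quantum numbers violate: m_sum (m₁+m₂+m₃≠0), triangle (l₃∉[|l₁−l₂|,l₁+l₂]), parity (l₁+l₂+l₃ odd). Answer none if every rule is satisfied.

azimuthal sum: 1 + 0 − 1 = 0  ✓
0 ≤ 2 ≤ 2 (triangle on l)  ✓
L = 1 + 1 + 2 = 4 (even)  ✓

none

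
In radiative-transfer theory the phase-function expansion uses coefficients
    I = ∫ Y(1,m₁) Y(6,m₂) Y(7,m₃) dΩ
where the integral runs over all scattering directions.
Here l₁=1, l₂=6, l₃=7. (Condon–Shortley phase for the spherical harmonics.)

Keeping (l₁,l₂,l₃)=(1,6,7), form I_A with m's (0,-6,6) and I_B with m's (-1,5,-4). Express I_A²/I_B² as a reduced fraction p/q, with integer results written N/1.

Same 1,6,7: normalisation and zero-m 3j drop out of the ratio.
A: Δ: 0! 2! 12! / 15! → 1/1365; sum: t=0:+1/479001600 = 1/479001600; 3j²(1 6 7; 0 -6 6) = Δ·Π!·Σ² = 1/105  (sign -1)
B: Δ: 0! 2! 12! / 15! → 1/1365; sum: t=0:+1/79833600 = 1/79833600; 3j²(1 6 7; -1 5 -4) = Δ·Π!·Σ² = 1/455  (sign -1)
I_A²/I_B² = (1/105)/(1/455) = 13/3

13/3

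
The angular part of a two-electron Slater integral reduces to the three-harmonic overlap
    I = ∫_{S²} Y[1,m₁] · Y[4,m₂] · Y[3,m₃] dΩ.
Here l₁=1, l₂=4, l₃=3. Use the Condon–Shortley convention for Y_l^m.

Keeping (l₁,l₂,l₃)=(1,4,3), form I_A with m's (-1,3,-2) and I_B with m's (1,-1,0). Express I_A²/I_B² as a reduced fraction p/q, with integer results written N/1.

21/10

Shared (l₁,l₂,l₃)=(1,4,3): N and (l;000)² cancel in I_A²/I_B².
A: Δ = 2!·0!·6!/9! = 1/252; Racah Σ t=2..2: t=2:+1/240 = 1/240; ⇒ 3j(1 4 3; -1 3 -2)² = 1/12, sgn -1
B: Δ = 2!·0!·6!/9! = 1/252; Racah Σ t=0..0: t=0:+1/72 = 1/72; ⇒ 3j(1 4 3; 1 -1 0)² = 5/126, sgn -1
I_A²/I_B² = (1/12)/(5/126) = 21/10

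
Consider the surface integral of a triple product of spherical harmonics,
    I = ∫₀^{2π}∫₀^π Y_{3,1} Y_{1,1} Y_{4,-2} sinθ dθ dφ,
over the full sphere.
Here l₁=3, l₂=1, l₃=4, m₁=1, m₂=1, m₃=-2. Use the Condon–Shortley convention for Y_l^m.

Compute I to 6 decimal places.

Checks pass: Σm=0; 8 even; l₃=4∈[2,4].
(2·3+1)(2·1+1)(2·4+1) = 189
Δ: 0! 6! 2! / 9! → 1/252
sum: t=0:+1/36 = 1/36
3j²(3 1 4; 0 0 0) = Δ·Π!·Σ² = 4/63  (sign +1)
sum: t=0:+1/96 = 1/96
3j²(3 1 4; 1 1 -2) = Δ·Π!·Σ² = 5/84  (sign +1)
combine: 4πI² = 189·4/63·5/84 = 5/7
take √, sign +1: I = 0.23841361

0.238414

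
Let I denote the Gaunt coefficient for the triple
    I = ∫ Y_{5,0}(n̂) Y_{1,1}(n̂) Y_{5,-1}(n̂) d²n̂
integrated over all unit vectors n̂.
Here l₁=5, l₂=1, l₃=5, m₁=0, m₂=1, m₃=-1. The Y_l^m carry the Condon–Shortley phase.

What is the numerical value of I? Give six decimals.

L=11 odd ⇒ parity kills the (l;000) factor ⇒ I = 0

0.000000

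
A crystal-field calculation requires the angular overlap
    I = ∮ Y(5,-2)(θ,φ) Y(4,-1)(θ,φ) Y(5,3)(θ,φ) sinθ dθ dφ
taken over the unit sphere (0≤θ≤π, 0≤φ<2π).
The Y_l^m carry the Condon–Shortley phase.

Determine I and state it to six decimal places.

-0.118854

m-sum 0 ✓  L=14 even ✓  1≤5≤9 ✓
Π(2lᵢ+1) = 11×9×11 = 1089
triangle coeff Δ(5,4,5) = 1/3153150
Σ_t [0,4]: t=0:+1/69120 t=1:−1/1728 t=2:+1/576 t=3:−1/1728 t=4:+1/69120 = 7/11520
(3j)²=2/143 [(5 4 5; 0 0 0)], sign=-1
Σ_t [1,3]: t=1:−1/17280 t=2:+1/2880 t=3:−1/6912 = 1/6912
(3j)²=5/429 [(5 4 5; -2 -1 3)], sign=+1
⇒ 4πI² = 30/169
I = (-1)√(30/169/(4π)) = -0.11885360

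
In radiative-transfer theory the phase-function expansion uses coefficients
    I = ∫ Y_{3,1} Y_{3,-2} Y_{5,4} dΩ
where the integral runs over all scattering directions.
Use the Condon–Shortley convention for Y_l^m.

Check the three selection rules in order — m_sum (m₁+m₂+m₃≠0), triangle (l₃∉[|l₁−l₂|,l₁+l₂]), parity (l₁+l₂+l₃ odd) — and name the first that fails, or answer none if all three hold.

m_sum

azimuthal sum: 1 − 2 + 4 = 3  ✗
0 ≤ 5 ≤ 6 (triangle on l)
L = 3 + 3 + 5 = 11 (odd)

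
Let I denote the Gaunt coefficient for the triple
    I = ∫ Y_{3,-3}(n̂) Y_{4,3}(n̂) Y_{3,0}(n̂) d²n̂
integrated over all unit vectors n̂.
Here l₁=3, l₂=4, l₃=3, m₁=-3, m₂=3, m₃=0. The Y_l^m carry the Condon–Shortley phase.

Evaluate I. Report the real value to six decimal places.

0.203551

Rules hold: Σm=0, L=10 even, 1≤3≤7.
N = 7·9·7 = 441
Δ = 4!·2!·4!/11! = 1/34650
Racah Σ t=1..3: t=1:−1/72 t=2:+1/16 t=3:−1/72 = 5/144
⇒ 3j(3 4 3; 0 0 0)² = 2/77, sgn -1
Racah Σ t=4..4: t=4:+1/288 = 1/288
⇒ 3j(3 4 3; -3 3 0)² = 1/22, sgn -1
4πI² = N·(3j₀)²·(3jₘ)² = 63/121
I = +1·√(0.520661/4π) = 0.20355073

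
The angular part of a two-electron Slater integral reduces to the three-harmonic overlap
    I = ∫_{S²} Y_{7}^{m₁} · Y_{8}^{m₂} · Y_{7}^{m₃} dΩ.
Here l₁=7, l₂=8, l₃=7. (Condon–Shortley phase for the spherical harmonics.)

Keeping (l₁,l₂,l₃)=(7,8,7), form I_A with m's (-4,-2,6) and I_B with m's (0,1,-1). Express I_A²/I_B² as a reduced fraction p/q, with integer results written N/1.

Shared (l₁,l₂,l₃)=(7,8,7): N and (l;000)² cancel in I_A²/I_B².
A: Δ = 8!·6!·8!/23! = 1/22086194130; Racah Σ t=5..6: t=5:−1/2612736000 t=6:+1/6967296000 = -1/4180377600; ⇒ 3j(7 8 7; -4 -2 6)² = 75/7429, sgn +1
B: Δ = 8!·6!·8!/23! = 1/22086194130; Racah Σ t=1..7: t=1:−1/146313216000 t=2:+1/870912000 t=3:−1/49766400 t=4:+1/14929920 t=5:−1/19906560 t=6:+1/124416000 t=7:−1/5225472000 = 11/1950842880; ⇒ 3j(7 8 7; 0 1 -1)² = 375/193154, sgn +1
I_A²/I_B² = (75/7429)/(375/193154) = 26/5

26/5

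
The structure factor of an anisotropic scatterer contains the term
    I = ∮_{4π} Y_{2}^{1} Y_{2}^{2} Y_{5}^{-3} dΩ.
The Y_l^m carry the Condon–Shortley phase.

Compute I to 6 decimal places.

triangle: need 0≤l₃≤4, have 5; I=0

0.000000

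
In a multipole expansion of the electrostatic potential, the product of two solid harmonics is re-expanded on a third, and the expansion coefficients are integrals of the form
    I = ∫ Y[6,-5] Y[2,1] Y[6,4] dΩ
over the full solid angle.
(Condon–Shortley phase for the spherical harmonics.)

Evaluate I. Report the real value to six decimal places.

-0.197649

m-sum 0 ✓  L=14 even ✓  4≤6≤8 ✓
Π(2lᵢ+1) = 13×5×13 = 845
triangle coeff Δ(6,2,6) = 1/90090
Σ_t [0,2]: t=0:+1/69120 t=1:−1/14400 t=2:+1/69120 = -7/172800
(3j)²=14/715 [(6 2 6; 0 0 0)], sign=-1
Σ_t [1,2]: t=1:−1/7257600 t=2:+1/725760 = 1/806400
(3j)²=27/910 [(6 2 6; -5 1 4)], sign=+1
⇒ 4πI² = 27/55
I = (-1)√(27/55/(4π)) = -0.19764945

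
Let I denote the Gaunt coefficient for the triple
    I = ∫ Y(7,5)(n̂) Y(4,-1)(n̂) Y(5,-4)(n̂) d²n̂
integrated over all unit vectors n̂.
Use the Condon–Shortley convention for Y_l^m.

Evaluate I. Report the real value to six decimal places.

0.077064

Rules hold: Σm=0, L=16 even, 3≤5≤11.
N = 15·9·11 = 1485
Δ = 6!·8!·2!/17! = 1/6126120
Racah Σ t=2..4: t=2:+1/69120 t=3:−1/20736 t=4:+1/69120 = -1/51840
⇒ 3j(7 4 5; 0 0 0)² = 280/21879, sgn +1
Racah Σ t=1..2: t=1:−1/1209600 t=2:+1/1935360 = -1/3225600
⇒ 3j(7 4 5; 5 -1 -4)² = 243/61880, sgn +1
4πI² = N·(3j₀)²·(3jₘ)² = 3645/48841
I = +1·√(0.0746299/4π) = 0.07706400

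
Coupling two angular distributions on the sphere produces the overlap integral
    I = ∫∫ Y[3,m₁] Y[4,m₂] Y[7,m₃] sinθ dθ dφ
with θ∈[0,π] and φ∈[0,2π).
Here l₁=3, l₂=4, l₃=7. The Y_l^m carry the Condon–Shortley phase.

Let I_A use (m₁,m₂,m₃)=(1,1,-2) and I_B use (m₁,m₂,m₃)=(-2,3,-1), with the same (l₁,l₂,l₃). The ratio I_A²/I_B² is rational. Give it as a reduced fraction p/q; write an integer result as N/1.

105/4

Same 3,4,7: normalisation and zero-m 3j drop out of the ratio.
A: Δ: 0! 6! 8! / 15! → 1/45045; sum: t=0:+1/34560 = 1/34560; 3j²(3 4 7; 1 1 -2) = Δ·Π!·Σ² = 4/143  (sign -1)
B: Δ: 0! 6! 8! / 15! → 1/45045; sum: t=0:+1/604800 = 1/604800; 3j²(3 4 7; -2 3 -1) = Δ·Π!·Σ² = 16/15015  (sign +1)
I_A²/I_B² = (4/143)/(16/15015) = 105/4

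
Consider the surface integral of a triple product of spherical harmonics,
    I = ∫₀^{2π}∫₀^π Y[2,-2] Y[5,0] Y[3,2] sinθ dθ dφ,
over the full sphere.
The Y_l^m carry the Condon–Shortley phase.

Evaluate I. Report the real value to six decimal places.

m-sum 0 ✓  L=10 even ✓  3≤3≤7 ✓
Π(2lᵢ+1) = 5×11×7 = 385
triangle coeff Δ(2,5,3) = 1/2310
Σ_t [2,2]: t=2:+1/144 = 1/144
(3j)²=10/231 [(2 5 3; 0 0 0)], sign=-1
Σ_t [4,4]: t=4:+1/2880 = 1/2880
(3j)²=1/462 [(2 5 3; -2 0 2)], sign=-1
⇒ 4πI² = 25/693
I = (+1)√(25/693/(4π)) = 0.05357948

0.053579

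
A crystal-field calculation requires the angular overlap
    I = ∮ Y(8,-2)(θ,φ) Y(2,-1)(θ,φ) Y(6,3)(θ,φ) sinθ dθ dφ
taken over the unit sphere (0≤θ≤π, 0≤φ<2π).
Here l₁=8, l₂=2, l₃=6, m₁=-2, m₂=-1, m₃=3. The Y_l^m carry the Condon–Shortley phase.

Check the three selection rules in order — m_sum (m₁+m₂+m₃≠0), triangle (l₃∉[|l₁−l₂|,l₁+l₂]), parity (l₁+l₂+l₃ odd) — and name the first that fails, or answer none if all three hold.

azimuthal sum: -2 − 1 + 3 = 0  ✓
6 ≤ 6 ≤ 10 (triangle on l)  ✓
L = 8 + 2 + 6 = 16 (even)  ✓

none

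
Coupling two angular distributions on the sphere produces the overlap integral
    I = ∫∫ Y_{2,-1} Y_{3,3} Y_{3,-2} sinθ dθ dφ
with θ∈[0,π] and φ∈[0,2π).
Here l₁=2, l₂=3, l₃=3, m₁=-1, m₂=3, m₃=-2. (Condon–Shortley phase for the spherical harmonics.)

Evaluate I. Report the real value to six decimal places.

-0.210261

Rules hold: Σm=0, L=8 even, 1≤3≤5.
N = 5·7·7 = 245
Δ = 2!·2!·4!/9! = 1/3780
Racah Σ t=0..2: t=0:+1/24 t=1:−1/4 t=2:+1/24 = -1/6
⇒ 3j(2 3 3; 0 0 0)² = 4/105, sgn +1
Racah Σ t=2..2: t=2:+1/48 = 1/48
⇒ 3j(2 3 3; -1 3 -2)² = 5/84, sgn -1
4πI² = N·(3j₀)²·(3jₘ)² = 5/9
I = -1·√(0.555556/4π) = -0.21026104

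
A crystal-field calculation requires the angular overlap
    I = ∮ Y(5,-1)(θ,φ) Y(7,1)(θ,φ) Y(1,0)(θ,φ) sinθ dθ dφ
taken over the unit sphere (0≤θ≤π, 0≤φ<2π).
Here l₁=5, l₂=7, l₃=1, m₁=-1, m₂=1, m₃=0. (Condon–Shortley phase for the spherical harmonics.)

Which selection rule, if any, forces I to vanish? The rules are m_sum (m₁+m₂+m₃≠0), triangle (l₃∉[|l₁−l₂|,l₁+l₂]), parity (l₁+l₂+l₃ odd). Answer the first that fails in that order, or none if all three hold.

Σmᵢ = 0  ✓
l₃∈[|l₁−l₂|,l₁+l₂]=[2,12], have l₃=1  ✗
Σlᵢ = 13 ⇒ odd

triangle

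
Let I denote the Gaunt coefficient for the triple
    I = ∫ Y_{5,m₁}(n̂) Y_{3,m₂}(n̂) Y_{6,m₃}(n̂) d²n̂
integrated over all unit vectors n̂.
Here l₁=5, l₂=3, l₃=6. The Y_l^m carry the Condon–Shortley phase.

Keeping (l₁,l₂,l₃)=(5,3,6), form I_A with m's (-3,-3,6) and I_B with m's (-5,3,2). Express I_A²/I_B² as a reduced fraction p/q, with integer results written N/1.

l's match ⇒ only the (l;m) 3-j factors differ between A and B.
A: triangle coeff Δ(5,3,6) = 1/675675; Σ_t [0,0]: t=0:+1/1935360 = 1/1935360; (3j)²=1/91 [(5 3 6; -3 -3 6)], sign=+1
B: triangle coeff Δ(5,3,6) = 1/675675; Σ_t [2,2]: t=2:+1/1935360 = 1/1935360; (3j)²=1/1001 [(5 3 6; -5 3 2)], sign=+1
I_A²/I_B² = (1/91)/(1/1001) = 11/1

11/1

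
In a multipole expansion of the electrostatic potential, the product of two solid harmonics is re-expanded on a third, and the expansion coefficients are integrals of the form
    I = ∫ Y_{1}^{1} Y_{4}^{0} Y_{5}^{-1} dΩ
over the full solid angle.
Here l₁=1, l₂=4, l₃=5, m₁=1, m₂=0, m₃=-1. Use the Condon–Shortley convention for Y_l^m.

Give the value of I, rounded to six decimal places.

Rules hold: Σm=0, L=10 even, 3≤5≤5.
N = 3·9·11 = 297
Δ = 0!·2!·8!/11! = 1/495
Racah Σ t=0..0: t=0:+1/576 = 1/576
⇒ 3j(1 4 5; 0 0 0)² = 5/99, sgn -1
Racah Σ t=0..0: t=0:+1/1152 = 1/1152
⇒ 3j(1 4 5; 1 0 -1)² = 1/33, sgn +1
4πI² = N·(3j₀)²·(3jₘ)² = 5/11
I = -1·√(0.454545/4π) = -0.19018827

-0.190188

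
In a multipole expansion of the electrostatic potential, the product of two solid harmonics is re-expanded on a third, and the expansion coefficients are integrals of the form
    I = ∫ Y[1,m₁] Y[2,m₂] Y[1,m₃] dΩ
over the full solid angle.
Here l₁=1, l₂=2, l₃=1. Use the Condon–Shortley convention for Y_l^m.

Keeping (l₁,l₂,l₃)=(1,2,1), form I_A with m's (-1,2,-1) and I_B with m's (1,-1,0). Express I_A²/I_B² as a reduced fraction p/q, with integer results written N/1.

Same 1,2,1: normalisation and zero-m 3j drop out of the ratio.
A: Δ: 2! 0! 2! / 5! → 1/30; sum: t=2:+1/4 = 1/4; 3j²(1 2 1; -1 2 -1) = Δ·Π!·Σ² = 1/5  (sign +1)
B: Δ: 2! 0! 2! / 5! → 1/30; sum: t=0:+1/2 = 1/2; 3j²(1 2 1; 1 -1 0) = Δ·Π!·Σ² = 1/10  (sign -1)
I_A²/I_B² = (1/5)/(1/10) = 2/1

2/1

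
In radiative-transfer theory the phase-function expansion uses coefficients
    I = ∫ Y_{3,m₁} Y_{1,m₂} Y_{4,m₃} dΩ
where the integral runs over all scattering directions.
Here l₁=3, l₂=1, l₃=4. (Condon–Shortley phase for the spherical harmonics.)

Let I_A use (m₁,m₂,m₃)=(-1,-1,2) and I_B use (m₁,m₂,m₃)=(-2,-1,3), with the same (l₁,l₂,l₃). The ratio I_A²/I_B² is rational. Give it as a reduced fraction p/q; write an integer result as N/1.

5/7

l's match ⇒ only the (l;m) 3-j factors differ between A and B.
A: triangle coeff Δ(3,1,4) = 1/252; Σ_t [0,0]: t=0:+1/96 = 1/96; (3j)²=5/84 [(3 1 4; -1 -1 2)], sign=+1
B: triangle coeff Δ(3,1,4) = 1/252; Σ_t [0,0]: t=0:+1/240 = 1/240; (3j)²=1/12 [(3 1 4; -2 -1 3)], sign=-1
I_A²/I_B² = (5/84)/(1/12) = 5/7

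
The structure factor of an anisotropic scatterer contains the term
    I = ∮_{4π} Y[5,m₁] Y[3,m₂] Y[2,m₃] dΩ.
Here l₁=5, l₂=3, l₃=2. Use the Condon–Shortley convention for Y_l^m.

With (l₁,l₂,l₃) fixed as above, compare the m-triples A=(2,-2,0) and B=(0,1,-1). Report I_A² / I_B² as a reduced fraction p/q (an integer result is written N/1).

Same 5,3,2: normalisation and zero-m 3j drop out of the ratio.
A: Δ: 6! 4! 0! / 11! → 1/2310; sum: t=1:−1/480 = -1/480; 3j²(5 3 2; 2 -2 0) = Δ·Π!·Σ² = 3/110  (sign -1)
B: Δ: 6! 4! 0! / 11! → 1/2310; sum: t=4:+1/288 = 1/288; 3j²(5 3 2; 0 1 -1) = Δ·Π!·Σ² = 5/231  (sign -1)
I_A²/I_B² = (3/110)/(5/231) = 63/50

63/50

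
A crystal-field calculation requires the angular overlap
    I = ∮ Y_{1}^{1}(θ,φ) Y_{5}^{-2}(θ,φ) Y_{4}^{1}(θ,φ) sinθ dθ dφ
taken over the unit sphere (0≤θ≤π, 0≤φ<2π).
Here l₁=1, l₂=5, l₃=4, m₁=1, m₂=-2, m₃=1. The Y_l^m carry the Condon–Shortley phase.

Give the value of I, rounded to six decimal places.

0.225034

Checks pass: Σm=0; 10 even; l₃=4∈[4,6].
(2·1+1)(2·5+1)(2·4+1) = 297
Δ: 2! 0! 8! / 11! → 1/495
sum: t=1:−1/576 = -1/576
3j²(1 5 4; 0 0 0) = Δ·Π!·Σ² = 5/99  (sign -1)
sum: t=0:+1/1440 = 1/1440
3j²(1 5 4; 1 -2 1) = Δ·Π!·Σ² = 7/165  (sign -1)
combine: 4πI² = 297·5/99·7/165 = 7/11
take √, sign +1: I = 0.22503380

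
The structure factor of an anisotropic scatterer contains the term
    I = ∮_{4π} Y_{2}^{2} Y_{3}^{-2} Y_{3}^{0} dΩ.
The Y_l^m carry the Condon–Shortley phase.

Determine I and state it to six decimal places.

Checks pass: Σm=0; 8 even; l₃=3∈[1,5].
(2·2+1)(2·3+1)(2·3+1) = 245
Δ: 2! 2! 4! / 9! → 1/3780
sum: t=0:+1/24 t=1:−1/4 t=2:+1/24 = -1/6
3j²(2 3 3; 0 0 0) = Δ·Π!·Σ² = 4/105  (sign +1)
sum: t=0:+1/24 = 1/24
3j²(2 3 3; 2 -2 0) = Δ·Π!·Σ² = 1/21  (sign -1)
combine: 4πI² = 245·4/105·1/21 = 4/9
take √, sign -1: I = -0.18806319

-0.188063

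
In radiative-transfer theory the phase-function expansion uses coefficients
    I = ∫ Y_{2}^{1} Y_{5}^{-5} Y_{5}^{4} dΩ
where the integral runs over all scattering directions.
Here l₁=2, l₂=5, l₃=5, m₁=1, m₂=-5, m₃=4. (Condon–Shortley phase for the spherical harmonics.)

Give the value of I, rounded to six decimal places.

Rules hold: Σm=0, L=12 even, 3≤5≤7.
N = 5·11·11 = 605
Δ = 2!·2!·8!/13! = 1/38610
Racah Σ t=0..2: t=0:+1/2880 t=1:−1/576 t=2:+1/2880 = -1/960
⇒ 3j(2 5 5; 0 0 0)² = 10/429, sgn +1
Racah Σ t=0..0: t=0:+1/80640 = 1/80640
⇒ 3j(2 5 5; 1 -5 4)² = 9/286, sgn -1
4πI² = N·(3j₀)²·(3jₘ)² = 75/169
I = -1·√(0.443787/4π) = -0.18792404

-0.187924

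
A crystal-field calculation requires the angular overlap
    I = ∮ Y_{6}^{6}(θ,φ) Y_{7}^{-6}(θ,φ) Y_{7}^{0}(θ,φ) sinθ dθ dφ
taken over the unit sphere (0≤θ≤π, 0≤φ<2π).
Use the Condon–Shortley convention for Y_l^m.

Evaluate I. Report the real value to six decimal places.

Checks pass: Σm=0; 20 even; l₃=7∈[1,13].
(2·6+1)(2·7+1)(2·7+1) = 2925
Δ: 6! 6! 8! / 21! → 1/2444321880
sum: t=0:+1/2612736000 t=1:−1/20736000 t=2:+1/1658880 t=3:−1/746496 t=4:+1/1658880 t=5:−1/20736000 t=6:+1/2612736000 = -1/4354560
3j²(6 7 7; 0 0 0) = Δ·Π!·Σ² = 1000/138567  (sign +1)
sum: t=0:+1/2612736000 = 1/2612736000
3j²(6 7 7; 6 -6 0) = Δ·Π!·Σ² = 22/4845  (sign -1)
combine: 4πI² = 2925·1000/138567·22/4845 = 10000/104329
take √, sign -1: I = -0.08733585

-0.087336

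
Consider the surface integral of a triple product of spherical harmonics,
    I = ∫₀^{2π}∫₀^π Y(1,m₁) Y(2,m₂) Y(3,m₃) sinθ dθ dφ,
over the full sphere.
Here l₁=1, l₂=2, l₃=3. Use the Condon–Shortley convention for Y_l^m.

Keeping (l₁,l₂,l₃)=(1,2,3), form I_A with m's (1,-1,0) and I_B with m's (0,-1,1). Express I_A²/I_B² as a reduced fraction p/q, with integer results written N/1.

3/8

l's match ⇒ only the (l;m) 3-j factors differ between A and B.
A: triangle coeff Δ(1,2,3) = 1/105; Σ_t [0,0]: t=0:+1/12 = 1/12; (3j)²=1/35 [(1 2 3; 1 -1 0)], sign=-1
B: triangle coeff Δ(1,2,3) = 1/105; Σ_t [0,0]: t=0:+1/6 = 1/6; (3j)²=8/105 [(1 2 3; 0 -1 1)], sign=+1
I_A²/I_B² = (1/35)/(8/105) = 3/8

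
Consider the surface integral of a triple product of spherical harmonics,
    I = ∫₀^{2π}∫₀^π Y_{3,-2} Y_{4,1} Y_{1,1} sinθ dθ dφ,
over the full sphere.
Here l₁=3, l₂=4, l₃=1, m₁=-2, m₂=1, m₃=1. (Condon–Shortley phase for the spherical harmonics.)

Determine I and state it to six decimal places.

Checks pass: Σm=0; 8 even; l₃=1∈[1,7].
(2·3+1)(2·4+1)(2·1+1) = 189
Δ: 6! 0! 2! / 9! → 1/252
sum: t=3:−1/36 = -1/36
3j²(3 4 1; 0 0 0) = Δ·Π!·Σ² = 4/63  (sign +1)
sum: t=5:−1/240 = -1/240
3j²(3 4 1; -2 1 1) = Δ·Π!·Σ² = 1/84  (sign -1)
combine: 4πI² = 189·4/63·1/84 = 1/7
take √, sign -1: I = -0.10662181

-0.106622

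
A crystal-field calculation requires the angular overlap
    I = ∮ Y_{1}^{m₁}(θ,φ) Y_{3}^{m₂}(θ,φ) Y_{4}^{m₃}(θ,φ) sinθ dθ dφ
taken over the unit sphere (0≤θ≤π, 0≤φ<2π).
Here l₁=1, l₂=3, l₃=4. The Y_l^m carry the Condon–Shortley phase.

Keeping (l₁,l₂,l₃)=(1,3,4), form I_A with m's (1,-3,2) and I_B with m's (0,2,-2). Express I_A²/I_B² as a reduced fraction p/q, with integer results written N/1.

1/12

l's match ⇒ only the (l;m) 3-j factors differ between A and B.
A: triangle coeff Δ(1,3,4) = 1/252; Σ_t [0,0]: t=0:+1/1440 = 1/1440; (3j)²=1/252 [(1 3 4; 1 -3 2)], sign=+1
B: triangle coeff Δ(1,3,4) = 1/252; Σ_t [0,0]: t=0:+1/120 = 1/120; (3j)²=1/21 [(1 3 4; 0 2 -2)], sign=+1
I_A²/I_B² = (1/252)/(1/21) = 1/12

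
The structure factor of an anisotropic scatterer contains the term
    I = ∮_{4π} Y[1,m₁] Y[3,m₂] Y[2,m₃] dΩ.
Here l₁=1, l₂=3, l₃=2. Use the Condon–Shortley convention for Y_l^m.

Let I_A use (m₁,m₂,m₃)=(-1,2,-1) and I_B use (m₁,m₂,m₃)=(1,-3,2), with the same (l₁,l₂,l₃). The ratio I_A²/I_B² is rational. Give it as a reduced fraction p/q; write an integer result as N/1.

Shared (l₁,l₂,l₃)=(1,3,2): N and (l;000)² cancel in I_A²/I_B².
A: Δ = 2!·0!·4!/7! = 1/105; Racah Σ t=2..2: t=2:+1/12 = 1/12; ⇒ 3j(1 3 2; -1 2 -1)² = 2/21, sgn -1
B: Δ = 2!·0!·4!/7! = 1/105; Racah Σ t=0..0: t=0:+1/48 = 1/48; ⇒ 3j(1 3 2; 1 -3 2)² = 1/7, sgn +1
I_A²/I_B² = (2/21)/(1/7) = 2/3

2/3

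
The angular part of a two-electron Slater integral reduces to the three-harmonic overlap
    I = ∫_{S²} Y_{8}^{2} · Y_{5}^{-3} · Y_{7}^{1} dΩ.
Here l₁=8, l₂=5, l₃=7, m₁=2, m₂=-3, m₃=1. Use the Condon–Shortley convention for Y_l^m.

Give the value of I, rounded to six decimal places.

Checks pass: Σm=0; 20 even; l₃=7∈[3,13].
(2·8+1)(2·5+1)(2·7+1) = 2805
Δ: 6! 10! 4! / 21! → 1/814773960
sum: t=1:−1/87091200 t=2:+1/4976640 t=3:−1/2073600 t=4:+1/4976640 t=5:−1/87091200 = -1/9676800
3j²(8 5 7; 0 0 0) = Δ·Π!·Σ² = 360/46189  (sign +1)
sum: t=0:+1/49766400 t=1:−1/10368000 t=2:+1/19906560 = -13/497664000
3j²(8 5 7; 2 -3 1) = Δ·Π!·Σ² = 91/17765  (sign -1)
combine: 4πI² = 2805·360/46189·91/17765 = 7560/67507
take √, sign -1: I = -0.09440208

-0.094402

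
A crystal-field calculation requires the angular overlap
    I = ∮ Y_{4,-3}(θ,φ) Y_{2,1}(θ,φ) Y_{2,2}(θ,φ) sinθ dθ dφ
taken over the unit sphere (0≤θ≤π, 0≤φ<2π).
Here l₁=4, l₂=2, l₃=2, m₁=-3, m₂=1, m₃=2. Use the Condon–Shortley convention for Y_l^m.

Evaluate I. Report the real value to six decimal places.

-0.238414

m-sum 0 ✓  L=8 even ✓  2≤2≤6 ✓
Π(2lᵢ+1) = 9×5×5 = 225
triangle coeff Δ(4,2,2) = 1/630
Σ_t [2,2]: t=2:+1/16 = 1/16
(3j)²=2/35 [(4 2 2; 0 0 0)], sign=+1
Σ_t [3,3]: t=3:−1/144 = -1/144
(3j)²=1/18 [(4 2 2; -3 1 2)], sign=-1
⇒ 4πI² = 5/7
I = (-1)√(5/7/(4π)) = -0.23841361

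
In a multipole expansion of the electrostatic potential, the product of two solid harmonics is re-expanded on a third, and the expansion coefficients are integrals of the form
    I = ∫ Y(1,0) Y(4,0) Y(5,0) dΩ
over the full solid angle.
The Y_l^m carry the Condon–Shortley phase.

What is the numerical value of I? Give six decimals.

Rules hold: Σm=0, L=10 even, 3≤5≤5.
N = 3·9·11 = 297
Δ = 0!·2!·8!/11! = 1/495
Racah Σ t=0..0: t=0:+1/576 = 1/576
⇒ 3j(1 4 5; 0 0 0)² = 5/99, sgn -1
(m-triple is (0,0,0) — same symbol as above.)
4πI² = N·(3j₀)²·(3jₘ)² = 25/33
I = +1·√(0.757576/4π) = 0.24553200

0.245532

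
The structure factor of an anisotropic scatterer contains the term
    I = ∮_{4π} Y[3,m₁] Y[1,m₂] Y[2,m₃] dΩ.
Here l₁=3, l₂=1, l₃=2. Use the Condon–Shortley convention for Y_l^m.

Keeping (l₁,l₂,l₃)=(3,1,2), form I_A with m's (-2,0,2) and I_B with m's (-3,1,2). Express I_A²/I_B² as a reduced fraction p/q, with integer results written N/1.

l's match ⇒ only the (l;m) 3-j factors differ between A and B.
A: triangle coeff Δ(3,1,2) = 1/105; Σ_t [1,1]: t=1:−1/24 = -1/24; (3j)²=1/21 [(3 1 2; -2 0 2)], sign=-1
B: triangle coeff Δ(3,1,2) = 1/105; Σ_t [2,2]: t=2:+1/48 = 1/48; (3j)²=1/7 [(3 1 2; -3 1 2)], sign=+1
I_A²/I_B² = (1/21)/(1/7) = 1/3

1/3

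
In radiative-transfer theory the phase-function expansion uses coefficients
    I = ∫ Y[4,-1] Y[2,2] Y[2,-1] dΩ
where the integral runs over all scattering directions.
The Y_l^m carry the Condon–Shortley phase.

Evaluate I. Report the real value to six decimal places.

Rules hold: Σm=0, L=8 even, 2≤2≤6.
N = 9·5·5 = 225
Δ = 4!·4!·0!/9! = 1/630
Racah Σ t=2..2: t=2:+1/16 = 1/16
⇒ 3j(4 2 2; 0 0 0)² = 2/35, sgn +1
Racah Σ t=4..4: t=4:+1/144 = 1/144
⇒ 3j(4 2 2; -1 2 -1)² = 1/126, sgn -1
4πI² = N·(3j₀)²·(3jₘ)² = 5/49
I = -1·√(0.102041/4π) = -0.09011188

-0.090112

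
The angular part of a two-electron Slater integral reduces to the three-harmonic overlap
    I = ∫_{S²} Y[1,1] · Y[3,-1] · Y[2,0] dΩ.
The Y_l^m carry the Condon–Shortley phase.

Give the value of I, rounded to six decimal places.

m-sum 0 ✓  L=6 even ✓  2≤2≤4 ✓
Π(2lᵢ+1) = 3×7×5 = 105
triangle coeff Δ(1,3,2) = 1/105
Σ_t [1,1]: t=1:−1/4 = -1/4
(3j)²=3/35 [(1 3 2; 0 0 0)], sign=-1
Σ_t [0,0]: t=0:+1/8 = 1/8
(3j)²=2/35 [(1 3 2; 1 -1 0)], sign=+1
⇒ 4πI² = 18/35
I = (-1)√(18/35/(4π)) = -0.20230066

-0.202301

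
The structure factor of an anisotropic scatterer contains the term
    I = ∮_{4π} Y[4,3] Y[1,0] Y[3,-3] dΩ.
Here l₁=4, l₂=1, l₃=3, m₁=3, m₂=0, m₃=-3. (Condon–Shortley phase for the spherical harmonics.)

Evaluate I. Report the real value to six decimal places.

-0.162868

Rules hold: Σm=0, L=8 even, 3≤3≤5.
N = 9·3·7 = 189
Δ = 2!·6!·0!/9! = 1/252
Racah Σ t=1..1: t=1:−1/36 = -1/36
⇒ 3j(4 1 3; 0 0 0)² = 4/63, sgn +1
Racah Σ t=1..1: t=1:−1/720 = -1/720
⇒ 3j(4 1 3; 3 0 -3)² = 1/36, sgn -1
4πI² = N·(3j₀)²·(3jₘ)² = 1/3
I = -1·√(0.333333/4π) = -0.16286750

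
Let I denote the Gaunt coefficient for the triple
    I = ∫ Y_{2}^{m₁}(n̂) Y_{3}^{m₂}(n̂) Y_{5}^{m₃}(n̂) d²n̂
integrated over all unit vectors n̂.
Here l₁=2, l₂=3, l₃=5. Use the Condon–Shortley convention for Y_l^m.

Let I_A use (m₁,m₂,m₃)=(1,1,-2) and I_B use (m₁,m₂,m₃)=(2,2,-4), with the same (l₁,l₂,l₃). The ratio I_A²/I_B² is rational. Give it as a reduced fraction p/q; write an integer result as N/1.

5/6

Shared (l₁,l₂,l₃)=(2,3,5): N and (l;000)² cancel in I_A²/I_B².
A: Δ = 0!·4!·6!/11! = 1/2310; Racah Σ t=0..0: t=0:+1/288 = 1/288; ⇒ 3j(2 3 5; 1 1 -2)² = 1/22, sgn -1
B: Δ = 0!·4!·6!/11! = 1/2310; Racah Σ t=0..0: t=0:+1/2880 = 1/2880; ⇒ 3j(2 3 5; 2 2 -4)² = 3/55, sgn -1
I_A²/I_B² = (1/22)/(3/55) = 5/6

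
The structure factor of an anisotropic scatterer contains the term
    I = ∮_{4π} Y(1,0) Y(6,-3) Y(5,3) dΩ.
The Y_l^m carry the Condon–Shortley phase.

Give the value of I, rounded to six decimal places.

Checks pass: Σm=0; 12 even; l₃=5∈[5,7].
(2·1+1)(2·6+1)(2·5+1) = 429
Δ: 2! 0! 10! / 13! → 1/858
sum: t=1:−1/14400 = -1/14400
3j²(1 6 5; 0 0 0) = Δ·Π!·Σ² = 6/143  (sign +1)
sum: t=1:−1/80640 = -1/80640
3j²(1 6 5; 0 -3 3) = Δ·Π!·Σ² = 9/286  (sign -1)
combine: 4πI² = 429·6/143·9/286 = 81/143
take √, sign -1: I = -0.21230956

-0.212310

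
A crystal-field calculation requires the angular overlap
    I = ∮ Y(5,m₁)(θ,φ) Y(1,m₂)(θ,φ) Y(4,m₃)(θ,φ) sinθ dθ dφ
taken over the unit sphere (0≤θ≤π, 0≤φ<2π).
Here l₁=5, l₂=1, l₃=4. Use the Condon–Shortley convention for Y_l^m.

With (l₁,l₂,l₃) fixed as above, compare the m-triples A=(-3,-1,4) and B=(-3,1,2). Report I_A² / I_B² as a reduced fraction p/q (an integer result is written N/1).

Same 5,1,4: normalisation and zero-m 3j drop out of the ratio.
A: Δ: 2! 8! 0! / 11! → 1/495; sum: t=0:+1/80640 = 1/80640; 3j²(5 1 4; -3 -1 4) = Δ·Π!·Σ² = 1/495  (sign +1)
B: Δ: 2! 8! 0! / 11! → 1/495; sum: t=2:+1/2880 = 1/2880; 3j²(5 1 4; -3 1 2) = Δ·Π!·Σ² = 28/495  (sign +1)
I_A²/I_B² = (1/495)/(28/495) = 1/28

1/28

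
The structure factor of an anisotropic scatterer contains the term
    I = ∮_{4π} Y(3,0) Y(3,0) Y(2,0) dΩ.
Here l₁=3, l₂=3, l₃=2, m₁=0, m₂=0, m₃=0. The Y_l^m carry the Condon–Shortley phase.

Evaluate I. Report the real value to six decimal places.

m-sum 0 ✓  L=8 even ✓  0≤2≤6 ✓
Π(2lᵢ+1) = 7×7×5 = 245
triangle coeff Δ(3,3,2) = 1/3780
Σ_t [1,3]: t=1:−1/24 t=2:+1/4 t=3:−1/24 = 1/6
(3j)²=4/105 [(3 3 2; 0 0 0)], sign=+1
(m-triple is (0,0,0) — same symbol as above.)
⇒ 4πI² = 16/45
I = (+1)√(16/45/(4π)) = 0.16820883

0.168209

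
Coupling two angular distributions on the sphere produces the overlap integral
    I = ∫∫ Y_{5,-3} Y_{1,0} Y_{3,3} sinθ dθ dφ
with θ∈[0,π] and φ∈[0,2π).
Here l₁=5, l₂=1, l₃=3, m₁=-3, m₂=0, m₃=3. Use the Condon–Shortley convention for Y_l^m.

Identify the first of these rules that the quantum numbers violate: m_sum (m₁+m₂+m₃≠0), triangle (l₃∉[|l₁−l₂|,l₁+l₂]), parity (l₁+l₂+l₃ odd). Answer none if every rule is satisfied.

triangle

m₁+m₂+m₃ = -3 + 0 + 3 = 0  ✓
triangle: |5−1|=4 ≤ l₃=3 ≤ 5+1=6  ✗
parity: l₁+l₂+l₃ = 9 is odd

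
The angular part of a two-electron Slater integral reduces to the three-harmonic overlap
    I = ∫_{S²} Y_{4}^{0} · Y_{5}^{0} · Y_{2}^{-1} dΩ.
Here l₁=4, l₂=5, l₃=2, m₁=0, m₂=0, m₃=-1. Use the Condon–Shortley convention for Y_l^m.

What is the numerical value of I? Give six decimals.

Σmᵢ = -1 ≠ 0, so the φ-integral vanishes; I = 0

0.000000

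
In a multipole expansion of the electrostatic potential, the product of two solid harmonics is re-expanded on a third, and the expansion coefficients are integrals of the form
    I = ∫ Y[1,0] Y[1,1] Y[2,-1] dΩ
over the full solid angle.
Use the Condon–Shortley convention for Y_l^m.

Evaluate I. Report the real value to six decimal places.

m-sum 0 ✓  L=4 even ✓  0≤2≤2 ✓
Π(2lᵢ+1) = 3×3×5 = 45
triangle coeff Δ(1,1,2) = 1/30
Σ_t [0,0]: t=0:+1/1 = 1/1
(3j)²=2/15 [(1 1 2; 0 0 0)], sign=+1
Σ_t [0,0]: t=0:+1/2 = 1/2
(3j)²=1/10 [(1 1 2; 0 1 -1)], sign=-1
⇒ 4πI² = 3/5
I = (-1)√(3/5/(4π)) = -0.21850969

-0.218510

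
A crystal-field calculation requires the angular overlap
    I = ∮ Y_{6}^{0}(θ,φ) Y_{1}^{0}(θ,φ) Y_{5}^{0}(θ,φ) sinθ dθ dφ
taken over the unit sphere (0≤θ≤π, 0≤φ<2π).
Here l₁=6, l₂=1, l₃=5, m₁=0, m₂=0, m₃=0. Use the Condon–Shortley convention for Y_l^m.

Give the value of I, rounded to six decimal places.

0.245154

Checks pass: Σm=0; 12 even; l₃=5∈[5,7].
(2·6+1)(2·1+1)(2·5+1) = 429
Δ: 2! 10! 0! / 13! → 1/858
sum: t=1:−1/14400 = -1/14400
3j²(6 1 5; 0 0 0) = Δ·Π!·Σ² = 6/143  (sign +1)
(m-triple is (0,0,0) — same symbol as above.)
combine: 4πI² = 429·6/143·6/143 = 108/143
take √, sign +1: I = 0.24515397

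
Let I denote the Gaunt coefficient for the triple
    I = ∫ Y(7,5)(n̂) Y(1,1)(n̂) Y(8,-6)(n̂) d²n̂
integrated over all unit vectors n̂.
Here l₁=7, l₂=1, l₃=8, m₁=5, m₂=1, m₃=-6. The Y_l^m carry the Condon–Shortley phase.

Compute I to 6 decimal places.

0.291881

Checks pass: Σm=0; 16 even; l₃=8∈[6,8].
(2·7+1)(2·1+1)(2·8+1) = 765
Δ: 0! 14! 2! / 17! → 1/2040
sum: t=0:+1/25401600 = 1/25401600
3j²(7 1 8; 0 0 0) = Δ·Π!·Σ² = 8/255  (sign +1)
sum: t=0:+1/1916006400 = 1/1916006400
3j²(7 1 8; 5 1 -6) = Δ·Π!·Σ² = 91/2040  (sign +1)
combine: 4πI² = 765·8/255·91/2040 = 91/85
take √, sign +1: I = 0.29188132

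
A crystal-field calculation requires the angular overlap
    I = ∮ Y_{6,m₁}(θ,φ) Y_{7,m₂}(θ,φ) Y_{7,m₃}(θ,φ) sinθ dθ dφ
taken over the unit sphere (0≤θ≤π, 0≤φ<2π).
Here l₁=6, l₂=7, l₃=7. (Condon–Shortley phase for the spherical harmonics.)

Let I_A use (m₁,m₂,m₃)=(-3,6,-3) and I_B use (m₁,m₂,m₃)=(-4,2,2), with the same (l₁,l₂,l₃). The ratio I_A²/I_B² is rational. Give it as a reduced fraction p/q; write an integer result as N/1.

l's match ⇒ only the (l;m) 3-j factors differ between A and B.
A: triangle coeff Δ(6,7,7) = 1/2444321880; Σ_t [5,6]: t=5:−1/232243200 t=6:+1/130636800 = 1/298598400; (3j)²=7/1292 [(6 7 7; -3 6 -3)], sign=+1
B: triangle coeff Δ(6,7,7) = 1/2444321880; Σ_t [4,6]: t=4:+1/24883200 t=5:−1/8294400 t=6:+1/24883200 = -1/24883200; (3j)²=420/46189 [(6 7 7; -4 2 2)], sign=+1
I_A²/I_B² = (7/1292)/(420/46189) = 143/240

143/240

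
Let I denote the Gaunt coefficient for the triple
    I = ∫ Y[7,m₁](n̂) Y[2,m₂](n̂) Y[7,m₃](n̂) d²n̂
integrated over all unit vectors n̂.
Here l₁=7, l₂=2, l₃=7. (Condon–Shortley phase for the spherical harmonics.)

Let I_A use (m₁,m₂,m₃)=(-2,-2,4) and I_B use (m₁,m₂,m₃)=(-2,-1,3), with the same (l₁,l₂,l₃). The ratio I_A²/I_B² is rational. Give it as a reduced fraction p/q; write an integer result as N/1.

l's match ⇒ only the (l;m) 3-j factors differ between A and B.
A: triangle coeff Δ(7,2,7) = 1/185640; Σ_t [0,0]: t=0:+1/8709120 = 1/8709120; (3j)²=55/3094 [(7 2 7; -2 -2 4)], sign=-1
B: triangle coeff Δ(7,2,7) = 1/185640; Σ_t [0,1]: t=0:+1/4354560 t=1:−1/1935360 = -1/3483648; (3j)²=125/12376 [(7 2 7; -2 -1 3)], sign=-1
I_A²/I_B² = (55/3094)/(125/12376) = 44/25

44/25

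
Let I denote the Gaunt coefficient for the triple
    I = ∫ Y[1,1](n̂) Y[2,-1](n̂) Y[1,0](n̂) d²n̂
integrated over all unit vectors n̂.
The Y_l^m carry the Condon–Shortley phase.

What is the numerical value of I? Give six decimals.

-0.218510

m-sum 0 ✓  L=4 even ✓  1≤1≤3 ✓
Π(2lᵢ+1) = 3×5×3 = 45
triangle coeff Δ(1,2,1) = 1/30
Σ_t [1,1]: t=1:−1/1 = -1/1
(3j)²=2/15 [(1 2 1; 0 0 0)], sign=+1
Σ_t [0,0]: t=0:+1/2 = 1/2
(3j)²=1/10 [(1 2 1; 1 -1 0)], sign=-1
⇒ 4πI² = 3/5
I = (-1)√(3/5/(4π)) = -0.21850969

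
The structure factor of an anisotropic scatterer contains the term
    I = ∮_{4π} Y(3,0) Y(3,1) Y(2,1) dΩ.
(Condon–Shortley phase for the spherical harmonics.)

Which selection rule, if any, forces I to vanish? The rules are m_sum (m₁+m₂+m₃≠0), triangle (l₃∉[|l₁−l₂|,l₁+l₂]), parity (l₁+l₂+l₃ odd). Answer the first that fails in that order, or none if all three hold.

m_sum

m₁+m₂+m₃ = 0 + 1 + 1 = 2  ✗
triangle: |3−3|=0 ≤ l₃=2 ≤ 3+3=6
parity: l₁+l₂+l₃ = 8 is even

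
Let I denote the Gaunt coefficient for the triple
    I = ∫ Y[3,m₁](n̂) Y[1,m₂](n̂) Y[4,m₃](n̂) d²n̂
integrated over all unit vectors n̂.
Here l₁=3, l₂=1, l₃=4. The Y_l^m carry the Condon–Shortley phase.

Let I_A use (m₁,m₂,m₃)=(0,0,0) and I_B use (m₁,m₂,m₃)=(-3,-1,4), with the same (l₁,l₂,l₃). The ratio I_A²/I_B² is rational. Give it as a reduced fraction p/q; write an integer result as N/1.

l's match ⇒ only the (l;m) 3-j factors differ between A and B.
A: triangle coeff Δ(3,1,4) = 1/252; Σ_t [0,0]: t=0:+1/36 = 1/36; (3j)²=4/63 [(3 1 4; 0 0 0)], sign=+1
B: triangle coeff Δ(3,1,4) = 1/252; Σ_t [0,0]: t=0:+1/1440 = 1/1440; (3j)²=1/9 [(3 1 4; -3 -1 4)], sign=+1
I_A²/I_B² = (4/63)/(1/9) = 4/7

4/7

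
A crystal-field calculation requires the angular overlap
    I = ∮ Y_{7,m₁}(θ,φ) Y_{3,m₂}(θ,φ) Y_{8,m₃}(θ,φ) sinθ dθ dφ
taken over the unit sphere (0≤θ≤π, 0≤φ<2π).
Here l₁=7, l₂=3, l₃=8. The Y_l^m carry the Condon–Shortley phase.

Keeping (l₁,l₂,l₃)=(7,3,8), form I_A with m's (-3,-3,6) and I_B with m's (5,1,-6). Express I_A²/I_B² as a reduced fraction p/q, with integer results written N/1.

165/16

Same 7,3,8: normalisation and zero-m 3j drop out of the ratio.
A: Δ: 2! 12! 4! / 19! → 1/5290740; sum: t=0:+1/348364800 = 1/348364800; 3j²(7 3 8; -3 -3 6) = Δ·Π!·Σ² = 11/646  (sign +1)
B: Δ: 2! 12! 4! / 19! → 1/5290740; sum: t=0:+1/348364800 t=1:−1/239500800 t=2:+1/3832012800 = -1/958003200; 3j²(7 3 8; 5 1 -6) = Δ·Π!·Σ² = 8/4845  (sign -1)
I_A²/I_B² = (11/646)/(8/4845) = 165/16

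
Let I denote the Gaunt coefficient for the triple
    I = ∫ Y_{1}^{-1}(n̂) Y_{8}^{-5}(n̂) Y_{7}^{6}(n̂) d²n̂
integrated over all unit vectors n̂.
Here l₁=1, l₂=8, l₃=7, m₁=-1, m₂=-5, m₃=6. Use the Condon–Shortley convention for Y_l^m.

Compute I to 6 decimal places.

-0.052996

Checks pass: Σm=0; 16 even; l₃=7∈[7,9].
(2·1+1)(2·8+1)(2·7+1) = 765
Δ: 2! 0! 14! / 17! → 1/2040
sum: t=1:−1/25401600 = -1/25401600
3j²(1 8 7; 0 0 0) = Δ·Π!·Σ² = 8/255  (sign +1)
sum: t=2:+1/12454041600 = 1/12454041600
3j²(1 8 7; -1 -5 6) = Δ·Π!·Σ² = 1/680  (sign -1)
combine: 4πI² = 765·8/255·1/680 = 3/85
take √, sign -1: I = -0.05299638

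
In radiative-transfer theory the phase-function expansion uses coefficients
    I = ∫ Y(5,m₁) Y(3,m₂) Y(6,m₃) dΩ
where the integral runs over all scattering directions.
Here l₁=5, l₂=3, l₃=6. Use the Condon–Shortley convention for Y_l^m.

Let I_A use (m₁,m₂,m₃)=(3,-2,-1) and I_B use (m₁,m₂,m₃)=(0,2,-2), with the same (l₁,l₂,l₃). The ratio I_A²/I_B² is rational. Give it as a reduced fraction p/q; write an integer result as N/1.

Same 5,3,6: normalisation and zero-m 3j drop out of the ratio.
A: Δ: 2! 8! 4! / 15! → 1/675675; sum: t=0:+1/17280 t=1:−1/120960 = 1/20160; 3j²(5 3 6; 3 -2 -1) = Δ·Π!·Σ² = 64/3003  (sign -1)
B: Δ: 2! 8! 4! / 15! → 1/675675; sum: t=1:−1/13824 t=2:+1/8640 = 1/23040; 3j²(5 3 6; 0 2 -2) = Δ·Π!·Σ² = 2/429  (sign +1)
I_A²/I_B² = (64/3003)/(2/429) = 32/7

32/7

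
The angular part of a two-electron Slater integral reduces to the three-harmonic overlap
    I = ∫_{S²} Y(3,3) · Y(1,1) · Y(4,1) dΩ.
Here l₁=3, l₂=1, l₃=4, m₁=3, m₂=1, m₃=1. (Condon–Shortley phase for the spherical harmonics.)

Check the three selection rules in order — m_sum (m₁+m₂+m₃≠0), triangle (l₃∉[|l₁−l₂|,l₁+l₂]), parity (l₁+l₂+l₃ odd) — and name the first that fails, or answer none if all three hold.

azimuthal sum: 3 + 1 + 1 = 5  ✗
2 ≤ 4 ≤ 4 (triangle on l)
L = 3 + 1 + 4 = 8 (even)

m_sum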